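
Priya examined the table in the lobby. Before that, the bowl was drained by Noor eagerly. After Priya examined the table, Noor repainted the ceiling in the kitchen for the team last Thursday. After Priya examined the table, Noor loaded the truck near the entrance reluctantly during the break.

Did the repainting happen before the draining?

The narrative orders the draining before the repainting.

no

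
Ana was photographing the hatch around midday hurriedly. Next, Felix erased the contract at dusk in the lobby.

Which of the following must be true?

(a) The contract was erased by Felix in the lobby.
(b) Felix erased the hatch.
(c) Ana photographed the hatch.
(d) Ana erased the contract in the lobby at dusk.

(a)

(a) Entailed — dropping 'at dusk' leaves a sub-description the original still satisfies.
(b) Not entailed — Felix erased the contract, not the hatch; the hatch belongs to the photographing event.
(c) Not entailed — 'was photographing' is progressive on an accomplishment; it does not entail the completed 'photographed'.
(d) Not entailed — the passage has Felix erasing the contract, not Ana.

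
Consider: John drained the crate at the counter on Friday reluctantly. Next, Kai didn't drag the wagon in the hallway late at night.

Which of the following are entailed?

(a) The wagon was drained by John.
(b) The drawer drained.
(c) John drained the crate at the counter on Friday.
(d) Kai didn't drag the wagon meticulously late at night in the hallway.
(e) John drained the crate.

(c), (d), (e)

(a) Not entailed — John drained the crate, not the wagon; the wagon belongs to the dragging event.
(b) Not entailed — the crate is what drained, not the drawer.
(c) Entailed — this follows by dropping conjuncts from the draining event's description.
(d) Entailed — under negation, adding a further restriction is entailed: if no such dragging event occurred, none occurred meticulously either.
(e) Entailed — every conjunct here is already in the original draining event.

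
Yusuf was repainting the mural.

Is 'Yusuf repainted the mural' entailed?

no

'was repainting' is progressive; for an accomplishment like 'repaint the mural', it doesn't entail completion.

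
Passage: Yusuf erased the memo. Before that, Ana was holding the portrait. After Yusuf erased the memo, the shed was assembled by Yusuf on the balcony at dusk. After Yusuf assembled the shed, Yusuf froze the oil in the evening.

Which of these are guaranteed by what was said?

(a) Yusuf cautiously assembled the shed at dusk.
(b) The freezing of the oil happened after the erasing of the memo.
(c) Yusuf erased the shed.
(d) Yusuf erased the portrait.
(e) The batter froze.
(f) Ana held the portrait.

(b), (f)

(a) Not entailed — 'cautiously' adds information not in the original event.
(b) Entailed — the narrative places the erasing before the freezing.
(c) Not entailed — Yusuf erased the memo, not the shed; the shed belongs to the assembling event.
(d) Not entailed — Yusuf erased the memo, not the portrait; the portrait belongs to the holding event.
(e) Not entailed — the oil is what froze, not the batter.
(f) Entailed — 'hold' is an activity; 'was holding' entails that some holding happened, so 'held' holds.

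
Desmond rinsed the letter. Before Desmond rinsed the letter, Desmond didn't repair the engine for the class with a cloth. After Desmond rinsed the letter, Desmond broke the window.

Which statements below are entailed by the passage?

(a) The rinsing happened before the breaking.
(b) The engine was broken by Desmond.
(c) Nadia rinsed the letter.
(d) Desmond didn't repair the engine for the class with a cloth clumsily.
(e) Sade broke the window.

(a) Entailed — the narrative places the rinsing before the breaking.
(b) Not entailed — Desmond broke the window, not the engine; the engine belongs to the repairing event.
(c) Not entailed — the passage has Desmond rinsing the letter, not Nadia.
(d) Entailed — under negation, adding a further restriction is entailed: if no such repairing event occurred, none occurred clumsily either.
(e) Not entailed — the passage has Desmond breaking the window, not Sade.

(a), (d)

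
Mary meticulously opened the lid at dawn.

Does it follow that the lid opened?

'Mary opened the lid' is the causative; it entails the inchoative 'the lid opened'.

yes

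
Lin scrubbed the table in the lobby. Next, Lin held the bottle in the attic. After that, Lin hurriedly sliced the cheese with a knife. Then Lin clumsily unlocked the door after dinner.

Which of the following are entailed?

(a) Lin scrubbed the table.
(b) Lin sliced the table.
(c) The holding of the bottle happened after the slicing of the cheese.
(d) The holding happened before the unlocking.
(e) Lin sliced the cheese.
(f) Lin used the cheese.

(a), (d), (e)

(a) Entailed — dropping 'in the lobby' leaves a sub-description the original still satisfies.
(b) Not entailed — Lin sliced the cheese, not the table; the table belongs to the scrubbing event.
(c) Not entailed — the narrative places the holding before the slicing, not after.
(d) Entailed — the narrative places the holding before the unlocking.
(e) Entailed — this follows by dropping conjuncts from the slicing event's description.
(f) Not entailed — the cheese is the patient, not an instrument — Lin used a knife.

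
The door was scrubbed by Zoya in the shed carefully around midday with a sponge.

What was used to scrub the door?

'with a sponge' marks the instrument of the scrubbing event.

a sponge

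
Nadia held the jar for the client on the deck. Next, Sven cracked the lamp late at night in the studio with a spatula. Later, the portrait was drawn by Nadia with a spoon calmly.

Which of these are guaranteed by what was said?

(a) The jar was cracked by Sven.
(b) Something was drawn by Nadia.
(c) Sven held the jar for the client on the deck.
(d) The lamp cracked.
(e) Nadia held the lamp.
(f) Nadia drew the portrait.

(b), (d), (f)

(a) Not entailed — Sven cracked the lamp, not the jar; the jar belongs to the holding event.
(b) Entailed — dropping 'with a spoon', 'calmly' and generalizing the patient leaves a sub-description the original still satisfies.
(c) Not entailed — the passage has Nadia holding the jar, not Sven.
(d) Entailed — 'Sven cracked the lamp' is causative; it entails the inchoative 'the lamp cracked'.
(e) Not entailed — Nadia held the jar, not the lamp; the lamp belongs to the cracking event.
(f) Entailed — every conjunct here is already in the original drawing event.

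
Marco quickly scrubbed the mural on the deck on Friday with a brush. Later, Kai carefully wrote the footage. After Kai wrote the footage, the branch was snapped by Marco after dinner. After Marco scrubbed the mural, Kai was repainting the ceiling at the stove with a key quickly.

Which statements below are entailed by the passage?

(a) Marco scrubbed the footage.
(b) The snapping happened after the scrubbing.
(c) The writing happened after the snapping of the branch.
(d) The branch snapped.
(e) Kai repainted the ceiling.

(a) Not entailed — Marco scrubbed the mural, not the footage; the footage belongs to the writing event.
(b) Entailed — the narrative places the scrubbing before the snapping.
(c) Not entailed — the narrative places the writing before the snapping, not after.
(d) Entailed — 'Marco snapped the branch' is causative; it entails the inchoative 'the branch snapped'.
(e) Not entailed — 'was repainting' is progressive on an accomplishment; it does not entail the completed 'repainted'.

(b), (d)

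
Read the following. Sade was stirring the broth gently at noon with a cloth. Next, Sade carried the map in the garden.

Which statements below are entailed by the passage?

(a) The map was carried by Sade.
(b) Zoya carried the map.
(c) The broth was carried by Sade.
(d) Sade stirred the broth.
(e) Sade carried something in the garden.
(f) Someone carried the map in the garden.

(a) Entailed — dropping 'in the garden' leaves a sub-description the original still satisfies.
(b) Not entailed — the passage has Sade carrying the map, not Zoya.
(c) Not entailed — Sade carried the map, not the broth; the broth belongs to the stirring event.
(d) Entailed — 'stir' is an activity; 'was stirring' entails that some stirring happened, so 'stirred' holds.
(e) Entailed — this follows by dropping conjuncts from the carrying event's description.
(f) Entailed — this follows by dropping conjuncts from the carrying event's description.

(a), (d), (e), (f)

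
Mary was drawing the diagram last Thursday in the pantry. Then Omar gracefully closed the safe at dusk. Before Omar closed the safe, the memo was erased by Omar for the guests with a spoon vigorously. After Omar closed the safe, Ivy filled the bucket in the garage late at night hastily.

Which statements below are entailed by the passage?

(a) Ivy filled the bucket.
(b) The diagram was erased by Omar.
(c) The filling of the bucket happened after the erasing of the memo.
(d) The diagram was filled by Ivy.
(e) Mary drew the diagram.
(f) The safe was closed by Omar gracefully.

(a), (c), (f)

(a) Entailed — this follows by dropping conjuncts from the filling event's description.
(b) Not entailed — Omar erased the memo, not the diagram; the diagram belongs to the drawing event.
(c) Entailed — the narrative places the erasing before the filling.
(d) Not entailed — Ivy filled the bucket, not the diagram; the diagram belongs to the drawing event.
(e) Not entailed — 'was drawing' is progressive on an accomplishment; it does not entail the completed 'drew'.
(f) Entailed — this follows by dropping conjuncts from the closing event's description.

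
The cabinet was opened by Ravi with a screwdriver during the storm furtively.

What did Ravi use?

'with a screwdriver' marks the instrument of the opening event.

a screwdriver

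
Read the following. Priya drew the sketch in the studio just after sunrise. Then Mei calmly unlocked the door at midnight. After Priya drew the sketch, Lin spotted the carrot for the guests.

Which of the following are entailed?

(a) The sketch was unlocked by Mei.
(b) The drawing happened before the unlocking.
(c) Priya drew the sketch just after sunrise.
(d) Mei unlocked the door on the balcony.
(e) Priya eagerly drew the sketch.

(b), (c)

(a) Not entailed — Mei unlocked the door, not the sketch; the sketch belongs to the drawing event.
(b) Entailed — the narrative places the drawing before the unlocking.
(c) Entailed — the original entails any weakening of itself; this just drops 'in the studio'.
(d) Not entailed — 'on the balcony' adds information not in the original event.
(e) Not entailed — 'eagerly' adds information not in the original event.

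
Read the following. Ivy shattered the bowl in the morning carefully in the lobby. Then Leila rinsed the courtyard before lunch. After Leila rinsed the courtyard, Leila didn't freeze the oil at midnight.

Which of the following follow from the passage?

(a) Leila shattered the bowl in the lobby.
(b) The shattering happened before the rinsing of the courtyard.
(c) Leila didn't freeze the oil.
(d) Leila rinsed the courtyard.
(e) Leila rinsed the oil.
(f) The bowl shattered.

(a) Not entailed — the passage has Ivy shattering the bowl, not Leila.
(b) Entailed — the narrative places the shattering before the rinsing.
(c) Not entailed — dropping 'at midnight' under negation is not valid — the original leaves open that Leila froze the oil some other way.
(d) Entailed — every conjunct here is already in the original rinsing event.
(e) Not entailed — Leila rinsed the courtyard, not the oil; the oil belongs to the freezing event.
(f) Entailed — 'Ivy shattered the bowl' is causative; it entails the inchoative 'the bowl shattered'.

(b), (d), (f)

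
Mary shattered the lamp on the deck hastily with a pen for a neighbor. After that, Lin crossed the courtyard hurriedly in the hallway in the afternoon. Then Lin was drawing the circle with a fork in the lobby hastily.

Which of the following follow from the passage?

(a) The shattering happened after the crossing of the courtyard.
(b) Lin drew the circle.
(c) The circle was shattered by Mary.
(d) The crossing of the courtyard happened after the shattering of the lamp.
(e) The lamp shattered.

(a) Not entailed — the narrative places the shattering before the crossing, not after.
(b) Not entailed — 'was drawing' is progressive on an accomplishment; it does not entail the completed 'drew'.
(c) Not entailed — Mary shattered the lamp, not the circle; the circle belongs to the drawing event.
(d) Entailed — the narrative places the shattering before the crossing.
(e) Entailed — 'Mary shattered the lamp' is causative; it entails the inchoative 'the lamp shattered'.

(d), (e)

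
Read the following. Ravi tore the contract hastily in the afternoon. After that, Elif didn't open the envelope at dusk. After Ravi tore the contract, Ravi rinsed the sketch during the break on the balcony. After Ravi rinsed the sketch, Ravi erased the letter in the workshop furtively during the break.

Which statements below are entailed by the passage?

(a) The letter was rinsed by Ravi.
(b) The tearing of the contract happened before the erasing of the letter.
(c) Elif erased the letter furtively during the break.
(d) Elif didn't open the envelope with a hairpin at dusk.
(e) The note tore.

(b), (d)

(a) Not entailed — Ravi rinsed the sketch, not the letter; the letter belongs to the erasing event.
(b) Entailed — the narrative places the tearing before the erasing.
(c) Not entailed — the passage has Ravi erasing the letter, not Elif.
(d) Entailed — under negation, adding a further restriction is entailed: if no such opening event occurred, none occurred with a hairpin either.
(e) Not entailed — the contract is what tore, not the note.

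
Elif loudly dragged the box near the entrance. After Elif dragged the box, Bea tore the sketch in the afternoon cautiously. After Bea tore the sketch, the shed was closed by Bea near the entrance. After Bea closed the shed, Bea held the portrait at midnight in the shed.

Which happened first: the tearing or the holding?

The connectives place the tearing before the holding.

the tearing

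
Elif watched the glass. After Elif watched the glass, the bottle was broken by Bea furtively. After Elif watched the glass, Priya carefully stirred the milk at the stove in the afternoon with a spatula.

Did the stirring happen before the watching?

The narrative orders the watching before the stirring.

no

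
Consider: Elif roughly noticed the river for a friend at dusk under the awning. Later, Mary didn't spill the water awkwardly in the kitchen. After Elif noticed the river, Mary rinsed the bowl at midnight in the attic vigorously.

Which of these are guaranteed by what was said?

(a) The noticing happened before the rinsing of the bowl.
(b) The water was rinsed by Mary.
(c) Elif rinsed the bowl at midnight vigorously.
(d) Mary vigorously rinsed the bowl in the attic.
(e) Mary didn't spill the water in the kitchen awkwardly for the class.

(a), (d), (e)

(a) Entailed — the narrative places the noticing before the rinsing.
(b) Not entailed — Mary rinsed the bowl, not the water; the water belongs to the spilling event.
(c) Not entailed — the passage has Mary rinsing the bowl, not Elif.
(d) Entailed — every conjunct here is already in the original rinsing event.
(e) Entailed — under negation, adding a further restriction is entailed: if no such spilling event occurred, none occurred for the class either.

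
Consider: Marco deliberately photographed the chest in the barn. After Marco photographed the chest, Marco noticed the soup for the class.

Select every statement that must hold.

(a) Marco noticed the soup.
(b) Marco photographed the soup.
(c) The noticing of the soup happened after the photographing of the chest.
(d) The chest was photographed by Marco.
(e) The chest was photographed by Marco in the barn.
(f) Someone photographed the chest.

(a) Entailed — this follows by dropping conjuncts from the noticing event's description.
(b) Not entailed — Marco photographed the chest, not the soup; the soup belongs to the noticing event.
(c) Entailed — the narrative places the photographing before the noticing.
(d) Entailed — this follows by dropping conjuncts from the photographing event's description.
(e) Entailed — this follows by dropping conjuncts from the photographing event's description.
(f) Entailed — dropping 'in the barn', 'deliberately' and generalizing the agent leaves a sub-description the original still satisfies.

(a), (c), (d), (e), (f)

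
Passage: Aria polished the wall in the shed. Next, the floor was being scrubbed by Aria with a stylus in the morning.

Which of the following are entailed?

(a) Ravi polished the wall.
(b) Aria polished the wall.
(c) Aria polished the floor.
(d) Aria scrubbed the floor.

(a) Not entailed — the passage has Aria polishing the wall, not Ravi.
(b) Entailed — this follows by dropping conjuncts from the polishing event's description.
(c) Not entailed — Aria polished the wall, not the floor; the floor belongs to the scrubbing event.
(d) Entailed — 'scrub' is an activity; 'was scrubbing' entails that some scrubbing happened, so 'scrubbed' holds.

(b), (d)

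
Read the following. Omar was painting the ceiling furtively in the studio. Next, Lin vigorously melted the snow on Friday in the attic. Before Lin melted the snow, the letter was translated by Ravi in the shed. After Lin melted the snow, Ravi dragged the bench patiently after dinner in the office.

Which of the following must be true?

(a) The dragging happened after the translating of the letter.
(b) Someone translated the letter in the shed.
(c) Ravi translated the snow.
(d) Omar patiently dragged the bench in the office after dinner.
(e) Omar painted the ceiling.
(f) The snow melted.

(a) Entailed — the narrative places the translating before the dragging.
(b) Entailed — the original entails any weakening of itself; this just generalizes the agent.
(c) Not entailed — Ravi translated the letter, not the snow; the snow belongs to the melting event.
(d) Not entailed — the passage has Ravi dragging the bench, not Omar.
(e) Not entailed — 'was painting' is progressive on an accomplishment; it does not entail the completed 'painted'.
(f) Entailed — 'Lin melted the snow' is causative; it entails the inchoative 'the snow melted'.

(a), (b), (f)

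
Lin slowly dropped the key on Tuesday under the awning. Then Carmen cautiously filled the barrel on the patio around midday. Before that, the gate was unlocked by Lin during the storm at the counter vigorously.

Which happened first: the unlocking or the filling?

the unlocking

The connectives place the unlocking before the filling.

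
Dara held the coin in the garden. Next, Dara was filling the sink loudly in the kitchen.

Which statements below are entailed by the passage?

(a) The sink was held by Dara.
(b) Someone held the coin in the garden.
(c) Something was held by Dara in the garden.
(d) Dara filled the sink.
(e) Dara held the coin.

(b), (c), (e)

(a) Not entailed — Dara held the coin, not the sink; the sink belongs to the filling event.
(b) Entailed — generalizing the agent leaves a sub-description the original still satisfies.
(c) Entailed — this follows by dropping conjuncts from the holding event's description.
(d) Not entailed — 'was filling' is progressive on an accomplishment; it does not entail the completed 'filled'.
(e) Entailed — this follows by dropping conjuncts from the holding event's description.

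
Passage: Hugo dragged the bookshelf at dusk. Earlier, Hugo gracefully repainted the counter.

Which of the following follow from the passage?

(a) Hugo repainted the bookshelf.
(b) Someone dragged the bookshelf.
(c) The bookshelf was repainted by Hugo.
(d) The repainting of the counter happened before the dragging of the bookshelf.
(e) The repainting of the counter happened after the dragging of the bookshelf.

(a) Not entailed — Hugo repainted the counter, not the bookshelf; the bookshelf belongs to the dragging event.
(b) Entailed — dropping 'at dusk' and generalizing the agent leaves a sub-description the original still satisfies.
(c) Not entailed — Hugo repainted the counter, not the bookshelf; the bookshelf belongs to the dragging event.
(d) Entailed — the narrative places the repainting before the dragging.
(e) Not entailed — the narrative places the repainting before the dragging, not after.

(b), (d)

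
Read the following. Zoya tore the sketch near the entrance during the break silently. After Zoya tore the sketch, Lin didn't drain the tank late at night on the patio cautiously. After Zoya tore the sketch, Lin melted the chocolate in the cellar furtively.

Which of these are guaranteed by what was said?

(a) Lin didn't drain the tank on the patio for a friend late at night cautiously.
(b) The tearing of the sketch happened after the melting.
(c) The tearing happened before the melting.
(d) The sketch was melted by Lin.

(a) Entailed — under negation, adding a further restriction is entailed: if no such draining event occurred, none occurred for a friend either.
(b) Not entailed — the narrative places the tearing before the melting, not after.
(c) Entailed — the narrative places the tearing before the melting.
(d) Not entailed — Lin melted the chocolate, not the sketch; the sketch belongs to the tearing event.

(a), (c)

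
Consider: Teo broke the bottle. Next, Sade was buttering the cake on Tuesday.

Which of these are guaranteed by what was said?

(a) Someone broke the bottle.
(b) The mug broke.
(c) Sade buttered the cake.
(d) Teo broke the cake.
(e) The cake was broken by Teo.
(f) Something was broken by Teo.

(a) Entailed — the original entails any weakening of itself; this just generalizes the agent.
(b) Not entailed — the bottle is what broke, not the mug.
(c) Not entailed — 'was buttering' is progressive on an accomplishment; it does not entail the completed 'buttered'.
(d) Not entailed — Teo broke the bottle, not the cake; the cake belongs to the buttering event.
(e) Not entailed — Teo broke the bottle, not the cake; the cake belongs to the buttering event.
(f) Entailed — the original entails any weakening of itself; this just generalizes the patient.

(a), (f)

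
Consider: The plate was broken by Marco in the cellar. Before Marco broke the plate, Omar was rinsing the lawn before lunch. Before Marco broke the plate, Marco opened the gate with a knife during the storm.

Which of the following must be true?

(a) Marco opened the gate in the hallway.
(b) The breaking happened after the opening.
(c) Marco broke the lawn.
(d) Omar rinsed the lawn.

(b), (d)

(a) Not entailed — 'in the hallway' adds information not in the original event.
(b) Entailed — the narrative places the opening before the breaking.
(c) Not entailed — Marco broke the plate, not the lawn; the lawn belongs to the rinsing event.
(d) Entailed — 'rinse' is an activity; 'was rinsing' entails that some rinsing happened, so 'rinsed' holds.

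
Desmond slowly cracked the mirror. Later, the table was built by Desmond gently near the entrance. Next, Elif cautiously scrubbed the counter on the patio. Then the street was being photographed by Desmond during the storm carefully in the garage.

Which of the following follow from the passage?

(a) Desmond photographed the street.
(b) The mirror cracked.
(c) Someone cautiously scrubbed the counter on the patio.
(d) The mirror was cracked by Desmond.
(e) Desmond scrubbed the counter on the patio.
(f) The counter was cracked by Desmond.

(a) Not entailed — 'was photographing' is progressive on an accomplishment; it does not entail the completed 'photographed'.
(b) Entailed — 'Desmond cracked the mirror' is causative; it entails the inchoative 'the mirror cracked'.
(c) Entailed — this follows by dropping conjuncts from the scrubbing event's description.
(d) Entailed — the original entails any weakening of itself; this just drops 'slowly'.
(e) Not entailed — the passage has Elif scrubbing the counter, not Desmond.
(f) Not entailed — Desmond cracked the mirror, not the counter; the counter belongs to the scrubbing event.

(b), (c), (d)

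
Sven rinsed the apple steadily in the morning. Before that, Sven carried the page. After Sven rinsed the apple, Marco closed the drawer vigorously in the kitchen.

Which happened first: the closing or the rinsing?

the rinsing

The connectives place the rinsing before the closing.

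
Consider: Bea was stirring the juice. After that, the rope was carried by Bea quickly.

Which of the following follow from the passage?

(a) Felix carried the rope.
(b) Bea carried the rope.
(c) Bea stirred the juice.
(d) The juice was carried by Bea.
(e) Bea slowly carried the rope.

(a) Not entailed — the passage has Bea carrying the rope, not Felix.
(b) Entailed — dropping 'quickly' leaves a sub-description the original still satisfies.
(c) Entailed — 'stir' is an activity; 'was stirring' entails that some stirring happened, so 'stirred' holds.
(d) Not entailed — Bea carried the rope, not the juice; the juice belongs to the stirring event.
(e) Not entailed — 'slowly' adds a manner not in (and inconsistent with) the original.

(b), (c)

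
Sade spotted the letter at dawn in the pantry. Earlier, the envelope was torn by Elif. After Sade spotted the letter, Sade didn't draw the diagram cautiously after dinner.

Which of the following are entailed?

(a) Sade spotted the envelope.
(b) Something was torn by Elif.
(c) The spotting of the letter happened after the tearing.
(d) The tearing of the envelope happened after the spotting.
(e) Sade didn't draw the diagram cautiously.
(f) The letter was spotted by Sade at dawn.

(a) Not entailed — Sade spotted the letter, not the envelope; the envelope belongs to the tearing event.
(b) Entailed — this follows by dropping conjuncts from the tearing event's description.
(c) Entailed — the narrative places the tearing before the spotting.
(d) Not entailed — the narrative places the tearing before the spotting, not after.
(e) Not entailed — dropping 'after dinner' under negation is not valid — the original leaves open that Sade drew the diagram some other way.
(f) Entailed — the original entails any weakening of itself; this just drops 'in the pantry'.

(b), (c), (f)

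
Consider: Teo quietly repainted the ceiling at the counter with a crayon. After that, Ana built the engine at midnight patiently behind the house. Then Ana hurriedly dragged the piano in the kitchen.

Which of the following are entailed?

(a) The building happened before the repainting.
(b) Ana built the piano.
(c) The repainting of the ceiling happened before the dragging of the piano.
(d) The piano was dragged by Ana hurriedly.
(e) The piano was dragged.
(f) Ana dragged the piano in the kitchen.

(a) Not entailed — the narrative places the repainting before the building, not after.
(b) Not entailed — Ana built the engine, not the piano; the piano belongs to the dragging event.
(c) Entailed — the narrative places the repainting before the dragging.
(d) Entailed — every conjunct here is already in the original dragging event.
(e) Entailed — dropping 'in the kitchen', 'hurriedly' and generalizing the agent leaves a sub-description the original still satisfies.
(f) Entailed — this follows by dropping conjuncts from the dragging event's description.

(c), (d), (e), (f)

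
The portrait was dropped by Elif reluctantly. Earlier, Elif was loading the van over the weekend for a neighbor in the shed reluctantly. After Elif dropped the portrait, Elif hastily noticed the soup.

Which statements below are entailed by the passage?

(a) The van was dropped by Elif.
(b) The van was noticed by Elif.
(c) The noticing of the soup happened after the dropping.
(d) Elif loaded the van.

(c)

(a) Not entailed — Elif dropped the portrait, not the van; the van belongs to the loading event.
(b) Not entailed — Elif noticed the soup, not the van; the van belongs to the loading event.
(c) Entailed — the narrative places the dropping before the noticing.
(d) Not entailed — 'was loading' is progressive on an accomplishment; it does not entail the completed 'loaded'.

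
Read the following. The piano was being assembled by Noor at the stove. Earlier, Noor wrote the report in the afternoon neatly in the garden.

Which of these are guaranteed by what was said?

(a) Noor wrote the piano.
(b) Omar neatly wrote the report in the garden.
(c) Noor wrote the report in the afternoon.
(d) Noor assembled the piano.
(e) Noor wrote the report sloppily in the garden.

(c)

(a) Not entailed — Noor wrote the report, not the piano; the piano belongs to the assembling event.
(b) Not entailed — the passage has Noor writing the report, not Omar.
(c) Entailed — this follows by dropping conjuncts from the writing event's description.
(d) Not entailed — 'was assembling' is progressive on an accomplishment; it does not entail the completed 'assembled'.
(e) Not entailed — 'sloppily' adds a manner not in (and inconsistent with) the original.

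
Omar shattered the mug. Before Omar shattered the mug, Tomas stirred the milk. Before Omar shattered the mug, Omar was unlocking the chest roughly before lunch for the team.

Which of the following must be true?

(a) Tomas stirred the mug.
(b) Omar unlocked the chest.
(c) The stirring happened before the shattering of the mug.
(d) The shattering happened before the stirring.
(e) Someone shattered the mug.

(a) Not entailed — Tomas stirred the milk, not the mug; the mug belongs to the shattering event.
(b) Not entailed — 'was unlocking' is progressive on an accomplishment; it does not entail the completed 'unlocked'.
(c) Entailed — the narrative places the stirring before the shattering.
(d) Not entailed — the narrative places the stirring before the shattering, not after.
(e) Entailed — the original entails any weakening of itself; this just generalizes the agent.

(c), (e)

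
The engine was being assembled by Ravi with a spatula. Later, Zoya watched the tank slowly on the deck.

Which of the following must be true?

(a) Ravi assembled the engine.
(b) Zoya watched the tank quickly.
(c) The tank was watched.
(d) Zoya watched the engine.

(c)

(a) Not entailed — 'was assembling' is progressive on an accomplishment; it does not entail the completed 'assembled'.
(b) Not entailed — 'quickly' adds a manner not in (and inconsistent with) the original.
(c) Entailed — every conjunct here is already in the original watching event.
(d) Not entailed — Zoya watched the tank, not the engine; the engine belongs to the assembling event.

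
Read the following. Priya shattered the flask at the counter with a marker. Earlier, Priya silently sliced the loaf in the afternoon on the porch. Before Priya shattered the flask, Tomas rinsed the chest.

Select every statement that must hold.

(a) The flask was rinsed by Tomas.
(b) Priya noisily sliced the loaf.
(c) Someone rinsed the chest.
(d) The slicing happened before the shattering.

(a) Not entailed — Tomas rinsed the chest, not the flask; the flask belongs to the shattering event.
(b) Not entailed — 'noisily' adds a manner not in (and inconsistent with) the original.
(c) Entailed — this follows by dropping conjuncts from the rinsing event's description.
(d) Entailed — the narrative places the slicing before the shattering.

(c), (d)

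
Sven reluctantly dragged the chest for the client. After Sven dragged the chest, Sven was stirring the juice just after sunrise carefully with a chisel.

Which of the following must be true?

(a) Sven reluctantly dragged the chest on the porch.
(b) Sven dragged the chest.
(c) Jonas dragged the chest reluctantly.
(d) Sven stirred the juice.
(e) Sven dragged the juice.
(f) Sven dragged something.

(a) Not entailed — 'on the porch' adds information not in the original event.
(b) Entailed — this follows by dropping conjuncts from the dragging event's description.
(c) Not entailed — the passage has Sven dragging the chest, not Jonas.
(d) Entailed — 'stir' is an activity; 'was stirring' entails that some stirring happened, so 'stirred' holds.
(e) Not entailed — Sven dragged the chest, not the juice; the juice belongs to the stirring event.
(f) Entailed — dropping 'for the client', 'reluctantly' and generalizing the patient leaves a sub-description the original still satisfies.

(b), (d), (f)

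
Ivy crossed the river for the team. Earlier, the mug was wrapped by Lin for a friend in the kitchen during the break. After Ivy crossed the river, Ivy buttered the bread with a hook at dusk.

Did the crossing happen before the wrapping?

The narrative orders the wrapping before the crossing.

no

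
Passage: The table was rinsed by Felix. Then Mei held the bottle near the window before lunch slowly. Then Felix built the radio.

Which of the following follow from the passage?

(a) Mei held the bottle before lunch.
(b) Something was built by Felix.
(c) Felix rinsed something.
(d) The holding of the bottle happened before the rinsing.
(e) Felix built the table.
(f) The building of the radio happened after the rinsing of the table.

(a), (b), (c), (f)

(a) Entailed — this follows by dropping conjuncts from the holding event's description.
(b) Entailed — the original entails any weakening of itself; this just generalizes the patient.
(c) Entailed — the original entails any weakening of itself; this just generalizes the patient.
(d) Not entailed — the narrative places the rinsing before the holding, not after.
(e) Not entailed — Felix built the radio, not the table; the table belongs to the rinsing event.
(f) Entailed — the narrative places the rinsing before the building.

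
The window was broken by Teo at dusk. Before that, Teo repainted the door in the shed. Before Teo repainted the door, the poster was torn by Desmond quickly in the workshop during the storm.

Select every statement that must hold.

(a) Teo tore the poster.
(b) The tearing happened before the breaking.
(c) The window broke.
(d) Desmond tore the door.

(a) Not entailed — the passage has Desmond tearing the poster, not Teo.
(b) Entailed — the narrative places the tearing before the breaking.
(c) Entailed — 'Teo broke the window' is causative; it entails the inchoative 'the window broke'.
(d) Not entailed — Desmond tore the poster, not the door; the door belongs to the repainting event.

(b), (c)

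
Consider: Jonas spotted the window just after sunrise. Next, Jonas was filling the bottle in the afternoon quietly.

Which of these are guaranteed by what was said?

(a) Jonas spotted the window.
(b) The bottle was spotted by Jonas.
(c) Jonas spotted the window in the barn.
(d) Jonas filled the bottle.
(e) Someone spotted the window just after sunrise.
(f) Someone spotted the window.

(a), (e), (f)

(a) Entailed — the original entails any weakening of itself; this just drops 'just after sunrise'.
(b) Not entailed — Jonas spotted the window, not the bottle; the bottle belongs to the filling event.
(c) Not entailed — 'in the barn' adds information not in the original event.
(d) Not entailed — 'was filling' is progressive on an accomplishment; it does not entail the completed 'filled'.
(e) Entailed — the original entails any weakening of itself; this just generalizes the agent.
(f) Entailed — every conjunct here is already in the original spotting event.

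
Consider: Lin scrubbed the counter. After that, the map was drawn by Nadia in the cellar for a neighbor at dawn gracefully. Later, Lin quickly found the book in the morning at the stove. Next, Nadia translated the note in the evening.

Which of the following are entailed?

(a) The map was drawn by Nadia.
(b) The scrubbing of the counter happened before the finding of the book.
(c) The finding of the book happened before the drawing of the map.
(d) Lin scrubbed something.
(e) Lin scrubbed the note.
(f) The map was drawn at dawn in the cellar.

(a), (b), (d), (f)

(a) Entailed — the original entails any weakening of itself; this just drops 'gracefully', 'at dawn', 'in the cellar', 'for a neighbor'.
(b) Entailed — the narrative places the scrubbing before the finding.
(c) Not entailed — the narrative places the drawing before the finding, not after.
(d) Entailed — every conjunct here is already in the original scrubbing event.
(e) Not entailed — Lin scrubbed the counter, not the note; the note belongs to the translating event.
(f) Entailed — dropping 'gracefully', 'for a neighbor' and generalizing the agent leaves a sub-description the original still satisfies.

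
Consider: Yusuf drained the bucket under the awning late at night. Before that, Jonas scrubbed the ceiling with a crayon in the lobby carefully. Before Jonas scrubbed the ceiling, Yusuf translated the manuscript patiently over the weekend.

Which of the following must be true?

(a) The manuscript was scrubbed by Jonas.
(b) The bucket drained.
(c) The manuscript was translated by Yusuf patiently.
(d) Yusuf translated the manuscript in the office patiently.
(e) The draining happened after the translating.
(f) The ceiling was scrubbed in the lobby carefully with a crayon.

(b), (c), (e), (f)

(a) Not entailed — Jonas scrubbed the ceiling, not the manuscript; the manuscript belongs to the translating event.
(b) Entailed — 'Yusuf drained the bucket' is causative; it entails the inchoative 'the bucket drained'.
(c) Entailed — dropping 'over the weekend' leaves a sub-description the original still satisfies.
(d) Not entailed — 'in the office' adds information not in the original event.
(e) Entailed — the narrative places the translating before the draining.
(f) Entailed — every conjunct here is already in the original scrubbing event.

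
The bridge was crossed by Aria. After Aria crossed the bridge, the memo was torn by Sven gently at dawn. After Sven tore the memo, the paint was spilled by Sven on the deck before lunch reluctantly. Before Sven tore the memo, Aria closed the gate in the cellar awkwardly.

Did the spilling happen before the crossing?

The narrative orders the crossing before the spilling.

no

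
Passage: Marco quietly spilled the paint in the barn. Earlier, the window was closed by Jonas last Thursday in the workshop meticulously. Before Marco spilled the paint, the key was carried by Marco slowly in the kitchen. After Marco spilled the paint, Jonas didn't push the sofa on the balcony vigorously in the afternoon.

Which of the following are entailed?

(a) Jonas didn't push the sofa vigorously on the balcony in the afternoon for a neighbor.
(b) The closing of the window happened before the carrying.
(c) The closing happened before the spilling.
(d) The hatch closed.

(a) Entailed — under negation, adding a further restriction is entailed: if no such pushing event occurred, none occurred for a neighbor either.
(b) Not entailed — the narrative doesn't order the closing relative to the carrying.
(c) Entailed — the narrative places the closing before the spilling.
(d) Not entailed — the window is what closed, not the hatch.

(a), (c)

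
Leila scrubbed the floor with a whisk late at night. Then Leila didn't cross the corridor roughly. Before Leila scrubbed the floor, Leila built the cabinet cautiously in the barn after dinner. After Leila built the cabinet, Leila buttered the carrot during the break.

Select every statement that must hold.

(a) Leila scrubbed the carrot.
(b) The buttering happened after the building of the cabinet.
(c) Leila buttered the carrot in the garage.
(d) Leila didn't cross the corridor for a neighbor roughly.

(a) Not entailed — Leila scrubbed the floor, not the carrot; the carrot belongs to the buttering event.
(b) Entailed — the narrative places the building before the buttering.
(c) Not entailed — 'in the garage' adds information not in the original event.
(d) Entailed — under negation, adding a further restriction is entailed: if no such crossing event occurred, none occurred for a neighbor either.

(b), (d)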